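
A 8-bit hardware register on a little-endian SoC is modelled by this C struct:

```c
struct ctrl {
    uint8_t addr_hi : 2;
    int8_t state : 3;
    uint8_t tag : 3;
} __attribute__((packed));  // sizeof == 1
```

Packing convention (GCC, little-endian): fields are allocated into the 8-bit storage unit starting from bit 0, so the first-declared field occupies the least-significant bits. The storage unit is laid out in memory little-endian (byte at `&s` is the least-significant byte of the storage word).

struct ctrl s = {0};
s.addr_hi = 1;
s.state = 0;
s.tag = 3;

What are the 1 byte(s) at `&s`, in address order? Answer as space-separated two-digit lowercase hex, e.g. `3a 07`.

61

addr_hi (2b) val=1 bits=0x1 at bit 0: 0x01
state (3b) val=0 bits=0x0 at bit 2: 0x01
tag (3b) val=3 bits=0x3 at bit 5: 0x61
word = 0x61 → little-endian bytes:
  [0]=0x61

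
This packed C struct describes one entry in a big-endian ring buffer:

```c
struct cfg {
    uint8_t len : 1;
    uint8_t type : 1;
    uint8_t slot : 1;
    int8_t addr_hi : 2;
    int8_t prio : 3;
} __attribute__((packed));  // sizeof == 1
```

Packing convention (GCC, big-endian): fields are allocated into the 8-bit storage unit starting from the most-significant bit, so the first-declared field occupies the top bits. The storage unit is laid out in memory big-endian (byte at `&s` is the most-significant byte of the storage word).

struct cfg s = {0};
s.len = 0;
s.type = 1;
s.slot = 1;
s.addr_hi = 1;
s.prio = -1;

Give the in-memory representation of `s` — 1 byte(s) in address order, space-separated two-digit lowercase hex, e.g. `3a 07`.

6f

[7+:1] len=0 & 0x1 = 0x0; word=0x00
[6+:1] type=1 & 0x1 = 0x1; word=0x40
[5+:1] slot=1 & 0x1 = 0x1; word=0x60
[3+:2] addr_hi=1 & 0x3 = 0x1; word=0x68
[0+:3] prio=-1 & 0x7 = 0x7; word=0x6f
word = 0x6f → big-endian bytes:
  [0]=0x6f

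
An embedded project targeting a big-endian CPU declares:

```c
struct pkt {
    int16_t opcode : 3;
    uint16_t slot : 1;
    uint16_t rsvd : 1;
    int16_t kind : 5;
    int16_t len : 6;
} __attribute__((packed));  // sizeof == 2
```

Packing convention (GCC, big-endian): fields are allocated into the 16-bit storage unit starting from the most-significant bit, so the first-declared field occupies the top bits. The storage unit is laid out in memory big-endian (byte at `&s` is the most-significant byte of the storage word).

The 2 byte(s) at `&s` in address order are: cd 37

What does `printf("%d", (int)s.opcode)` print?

-2

[0]=0xcd [1]=0x37 (big-endian) → word 0xcd37
opcode:3 @ bit 13 → (0xcd37>>13)&0x7 = 0x6  ←
slot:1 @ bit 12 → (0xcd37>>12)&0x1 = 0x0
rsvd:1 @ bit 11 → (0xcd37>>11)&0x1 = 0x1
kind:5 @ bit 6 → (0xcd37>>6)&0x1f = 0x14
len:6 @ bit 0 → (0xcd37>>0)&0x3f = 0x37
opcode signed 3b, MSB=1: 6 - 8 = -2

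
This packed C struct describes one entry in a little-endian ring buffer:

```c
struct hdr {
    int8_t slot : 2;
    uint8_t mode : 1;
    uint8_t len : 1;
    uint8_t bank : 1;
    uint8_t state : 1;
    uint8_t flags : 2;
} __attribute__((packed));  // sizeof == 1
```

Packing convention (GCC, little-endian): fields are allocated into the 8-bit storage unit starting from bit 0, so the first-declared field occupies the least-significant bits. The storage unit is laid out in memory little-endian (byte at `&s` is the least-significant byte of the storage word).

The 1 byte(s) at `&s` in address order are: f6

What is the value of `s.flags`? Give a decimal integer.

[0]=0xf6 (little-endian) → word 0xf6
slot:2 @ bit 0 → (0xf6>>0)&0x3 = 0x2
mode:1 @ bit 2 → (0xf6>>2)&0x1 = 0x1
len:1 @ bit 3 → (0xf6>>3)&0x1 = 0x0
bank:1 @ bit 4 → (0xf6>>4)&0x1 = 0x1
state:1 @ bit 5 → (0xf6>>5)&0x1 = 0x1
flags:2 @ bit 6 → (0xf6>>6)&0x3 = 0x3  ←

3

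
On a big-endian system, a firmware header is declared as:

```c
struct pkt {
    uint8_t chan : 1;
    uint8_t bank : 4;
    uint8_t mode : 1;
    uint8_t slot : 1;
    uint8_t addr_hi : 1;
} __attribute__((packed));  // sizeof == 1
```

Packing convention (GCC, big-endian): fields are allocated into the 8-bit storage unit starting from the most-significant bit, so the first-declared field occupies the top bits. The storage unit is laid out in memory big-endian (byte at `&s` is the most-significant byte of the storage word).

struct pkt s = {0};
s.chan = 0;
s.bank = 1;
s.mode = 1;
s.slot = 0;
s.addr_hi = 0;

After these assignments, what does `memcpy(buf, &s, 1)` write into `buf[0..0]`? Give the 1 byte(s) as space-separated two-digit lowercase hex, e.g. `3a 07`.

0c

[7+:1] chan=0 & 0x1 = 0x0; word=0x00
[3+:4] bank=1 & 0xf = 0x1; word=0x08
[2+:1] mode=1 & 0x1 = 0x1; word=0x0c
[1+:1] slot=0 & 0x1 = 0x0; word=0x0c
[0+:1] addr_hi=0 & 0x1 = 0x0; word=0x0c
word = 0x0c → big-endian bytes:
  [0]=0x0c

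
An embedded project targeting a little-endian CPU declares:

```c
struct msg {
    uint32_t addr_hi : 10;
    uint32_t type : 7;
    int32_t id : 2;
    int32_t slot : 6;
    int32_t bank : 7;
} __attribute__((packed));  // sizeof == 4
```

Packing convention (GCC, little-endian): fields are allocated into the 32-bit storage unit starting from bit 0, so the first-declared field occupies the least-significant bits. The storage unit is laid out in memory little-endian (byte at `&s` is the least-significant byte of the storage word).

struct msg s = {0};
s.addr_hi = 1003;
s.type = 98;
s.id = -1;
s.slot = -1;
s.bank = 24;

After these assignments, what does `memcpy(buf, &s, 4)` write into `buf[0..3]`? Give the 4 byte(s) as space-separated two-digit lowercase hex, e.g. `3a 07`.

eb 8b ff 31

addr_hi (10b) val=1003 bits=0x3eb at bit 0: 0x000003eb
type (7b) val=98 bits=0x62 at bit 10: 0x00018beb
id (2b) val=-1 bits=0x3 at bit 17: 0x00078beb
slot (6b) val=-1 bits=0x3f at bit 19: 0x01ff8beb
bank (7b) val=24 bits=0x18 at bit 25: 0x31ff8beb
word = 0x31ff8beb → little-endian bytes:
  [0]=0xeb  [1]=0x8b  [2]=0xff  [3]=0x31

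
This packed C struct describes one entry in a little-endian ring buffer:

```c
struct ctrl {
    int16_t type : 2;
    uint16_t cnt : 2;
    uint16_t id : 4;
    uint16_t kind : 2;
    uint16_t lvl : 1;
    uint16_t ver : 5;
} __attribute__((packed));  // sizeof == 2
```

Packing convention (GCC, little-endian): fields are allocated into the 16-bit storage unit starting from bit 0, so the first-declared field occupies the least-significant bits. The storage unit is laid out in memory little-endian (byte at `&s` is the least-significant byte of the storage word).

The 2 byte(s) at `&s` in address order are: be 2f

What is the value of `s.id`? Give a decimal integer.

[0]=0xbe [1]=0x2f (little-endian) → word 0x2fbe
type:2 @ bit 0 → (0x2fbe>>0)&0x3 = 0x2
cnt:2 @ bit 2 → (0x2fbe>>2)&0x3 = 0x3
id:4 @ bit 4 → (0x2fbe>>4)&0xf = 0xb  ←
kind:2 @ bit 8 → (0x2fbe>>8)&0x3 = 0x3
lvl:1 @ bit 10 → (0x2fbe>>10)&0x1 = 0x1
ver:5 @ bit 11 → (0x2fbe>>11)&0x1f = 0x5

11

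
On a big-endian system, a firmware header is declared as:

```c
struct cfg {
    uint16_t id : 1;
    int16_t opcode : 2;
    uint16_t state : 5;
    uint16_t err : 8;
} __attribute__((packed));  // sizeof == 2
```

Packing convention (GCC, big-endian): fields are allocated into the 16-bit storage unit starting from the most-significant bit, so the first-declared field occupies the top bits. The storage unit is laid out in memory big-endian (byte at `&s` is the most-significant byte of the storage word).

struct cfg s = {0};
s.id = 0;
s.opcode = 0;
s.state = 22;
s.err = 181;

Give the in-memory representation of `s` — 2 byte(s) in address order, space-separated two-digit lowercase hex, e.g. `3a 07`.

id (1b) val=0 bits=0x0 at bit 15: 0x0000
opcode (2b) val=0 bits=0x0 at bit 13: 0x0000
state (5b) val=22 bits=0x16 at bit 8: 0x1600
err (8b) val=181 bits=0xb5 at bit 0: 0x16b5
word = 0x16b5 → big-endian bytes:
  [0]=0x16  [1]=0xb5

16 b5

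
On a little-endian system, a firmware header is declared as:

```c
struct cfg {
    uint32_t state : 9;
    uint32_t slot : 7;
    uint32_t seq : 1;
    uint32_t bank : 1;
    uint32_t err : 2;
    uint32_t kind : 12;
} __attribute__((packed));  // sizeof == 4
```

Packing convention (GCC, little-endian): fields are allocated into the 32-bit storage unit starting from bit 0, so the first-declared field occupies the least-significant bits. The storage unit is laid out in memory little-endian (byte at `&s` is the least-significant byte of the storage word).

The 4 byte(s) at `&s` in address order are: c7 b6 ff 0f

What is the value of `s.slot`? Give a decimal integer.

[0]=0xc7 [1]=0xb6 [2]=0xff [3]=0x0f (little-endian) → word 0x0fffb6c7
state:9 @ bit 0 → (0x0fffb6c7>>0)&0x1ff = 0xc7
slot:7 @ bit 9 → (0x0fffb6c7>>9)&0x7f = 0x5b  ←
seq:1 @ bit 16 → (0x0fffb6c7>>16)&0x1 = 0x1
bank:1 @ bit 17 → (0x0fffb6c7>>17)&0x1 = 0x1
err:2 @ bit 18 → (0x0fffb6c7>>18)&0x3 = 0x3
kind:12 @ bit 20 → (0x0fffb6c7>>20)&0xfff = 0xff

91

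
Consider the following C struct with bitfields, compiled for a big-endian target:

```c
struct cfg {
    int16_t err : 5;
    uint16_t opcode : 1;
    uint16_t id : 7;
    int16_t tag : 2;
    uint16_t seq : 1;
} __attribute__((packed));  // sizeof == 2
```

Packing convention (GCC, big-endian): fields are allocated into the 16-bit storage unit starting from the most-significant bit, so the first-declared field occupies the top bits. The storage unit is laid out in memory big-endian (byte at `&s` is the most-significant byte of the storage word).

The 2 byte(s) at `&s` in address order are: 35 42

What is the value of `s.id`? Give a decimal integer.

[0]=0x35 [1]=0x42 (big-endian) → word 0x3542
err [11+:5] = (word>>11) & 0x1f = 6
opcode [10+:1] = (word>>10) & 0x1 = 1
id [3+:7] = (word>>3) & 0x7f = 40  ←
tag [1+:2] = (word>>1) & 0x3 = 1
seq [0+:1] = (word>>0) & 0x1 = 0

40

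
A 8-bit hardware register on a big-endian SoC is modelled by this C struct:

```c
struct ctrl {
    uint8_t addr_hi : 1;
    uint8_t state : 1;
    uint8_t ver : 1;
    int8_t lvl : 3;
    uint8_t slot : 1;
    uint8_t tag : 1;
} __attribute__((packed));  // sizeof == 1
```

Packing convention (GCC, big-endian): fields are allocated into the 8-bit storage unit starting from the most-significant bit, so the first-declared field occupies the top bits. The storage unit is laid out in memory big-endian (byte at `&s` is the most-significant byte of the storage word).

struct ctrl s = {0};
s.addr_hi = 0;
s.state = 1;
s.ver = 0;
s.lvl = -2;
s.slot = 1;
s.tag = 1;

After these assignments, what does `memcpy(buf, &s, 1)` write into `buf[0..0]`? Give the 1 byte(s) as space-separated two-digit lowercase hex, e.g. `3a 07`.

addr_hi (1b) val=0 bits=0x0 at bit 7: 0x00
state (1b) val=1 bits=0x1 at bit 6: 0x40
ver (1b) val=0 bits=0x0 at bit 5: 0x40
lvl (3b) val=-2 bits=0x6 at bit 2: 0x58
slot (1b) val=1 bits=0x1 at bit 1: 0x5a
tag (1b) val=1 bits=0x1 at bit 0: 0x5b
word = 0x5b → big-endian bytes:
  [0]=0x5b

5b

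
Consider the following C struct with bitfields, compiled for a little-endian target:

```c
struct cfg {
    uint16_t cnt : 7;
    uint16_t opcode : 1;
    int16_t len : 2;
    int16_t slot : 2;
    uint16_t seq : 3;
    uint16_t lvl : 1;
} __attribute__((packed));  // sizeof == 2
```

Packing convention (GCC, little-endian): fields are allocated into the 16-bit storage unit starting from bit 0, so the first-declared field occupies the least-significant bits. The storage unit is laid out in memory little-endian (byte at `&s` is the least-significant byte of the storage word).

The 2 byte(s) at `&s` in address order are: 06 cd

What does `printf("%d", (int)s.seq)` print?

4

[0]=0x06 [1]=0xcd (little-endian) → word 0xcd06
cnt [0+:7] = (word>>0) & 0x7f = 6
opcode [7+:1] = (word>>7) & 0x1 = 0
len [8+:2] = (word>>8) & 0x3 = 1
slot [10+:2] = (word>>10) & 0x3 = 3
seq [12+:3] = (word>>12) & 0x7 = 4  ←
lvl [15+:1] = (word>>15) & 0x1 = 1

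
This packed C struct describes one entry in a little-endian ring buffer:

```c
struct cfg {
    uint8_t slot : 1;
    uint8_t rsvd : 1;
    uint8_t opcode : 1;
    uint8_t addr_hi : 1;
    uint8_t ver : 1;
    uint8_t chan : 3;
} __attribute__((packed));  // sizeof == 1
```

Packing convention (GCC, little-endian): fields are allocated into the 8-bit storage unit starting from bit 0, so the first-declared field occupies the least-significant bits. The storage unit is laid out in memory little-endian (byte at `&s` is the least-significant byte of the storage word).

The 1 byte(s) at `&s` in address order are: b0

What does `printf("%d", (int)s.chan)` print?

5

[0]=0xb0 (little-endian) → word 0xb0
slot [0+:1] = (word>>0) & 0x1 = 0
rsvd [1+:1] = (word>>1) & 0x1 = 0
opcode [2+:1] = (word>>2) & 0x1 = 0
addr_hi [3+:1] = (word>>3) & 0x1 = 0
ver [4+:1] = (word>>4) & 0x1 = 1
chan [5+:3] = (word>>5) & 0x7 = 5  ←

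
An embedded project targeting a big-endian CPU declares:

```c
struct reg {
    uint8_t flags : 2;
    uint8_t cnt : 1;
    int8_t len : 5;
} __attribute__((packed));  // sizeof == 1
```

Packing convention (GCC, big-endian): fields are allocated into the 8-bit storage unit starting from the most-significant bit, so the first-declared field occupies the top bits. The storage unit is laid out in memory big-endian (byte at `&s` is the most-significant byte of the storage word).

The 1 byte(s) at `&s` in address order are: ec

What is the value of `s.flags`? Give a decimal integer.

3

[0]=0xec (big-endian) → word 0xec
flags:2 @ bit 6 → (0xec>>6)&0x3 = 0x3  ←
cnt:1 @ bit 5 → (0xec>>5)&0x1 = 0x1
len:5 @ bit 0 → (0xec>>0)&0x1f = 0xc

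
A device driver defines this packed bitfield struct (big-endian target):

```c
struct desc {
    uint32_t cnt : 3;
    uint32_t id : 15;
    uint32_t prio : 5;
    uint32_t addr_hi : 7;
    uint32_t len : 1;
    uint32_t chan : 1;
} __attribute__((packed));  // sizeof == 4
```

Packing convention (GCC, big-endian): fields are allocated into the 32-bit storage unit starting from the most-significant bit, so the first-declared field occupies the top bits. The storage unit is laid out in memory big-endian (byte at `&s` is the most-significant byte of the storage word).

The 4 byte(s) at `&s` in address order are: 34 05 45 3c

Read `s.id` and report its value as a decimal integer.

[0]=0x34 [1]=0x05 [2]=0x45 [3]=0x3c (big-endian) → word 0x3405453c
cnt:3 @ bit 29 → (0x3405453c>>29)&0x7 = 0x1
id:15 @ bit 14 → (0x3405453c>>14)&0x7fff = 0x5015  ←
prio:5 @ bit 9 → (0x3405453c>>9)&0x1f = 0x2
addr_hi:7 @ bit 2 → (0x3405453c>>2)&0x7f = 0x4f
len:1 @ bit 1 → (0x3405453c>>1)&0x1 = 0x0
chan:1 @ bit 0 → (0x3405453c>>0)&0x1 = 0x0

20501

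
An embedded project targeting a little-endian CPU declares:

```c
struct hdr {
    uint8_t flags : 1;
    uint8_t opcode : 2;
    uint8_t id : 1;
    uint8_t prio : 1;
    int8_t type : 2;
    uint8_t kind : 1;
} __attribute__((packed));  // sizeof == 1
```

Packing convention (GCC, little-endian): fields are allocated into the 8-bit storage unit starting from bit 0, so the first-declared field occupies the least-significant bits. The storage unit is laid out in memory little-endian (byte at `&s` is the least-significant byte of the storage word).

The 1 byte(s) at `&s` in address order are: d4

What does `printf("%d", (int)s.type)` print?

[0]=0xd4 (little-endian) → word 0xd4
flags [0+:1] = (word>>0) & 0x1 = 0
opcode [1+:2] = (word>>1) & 0x3 = 2
id [3+:1] = (word>>3) & 0x1 = 0
prio [4+:1] = (word>>4) & 0x1 = 1
type [5+:2] = (word>>5) & 0x3 = 2  ←
kind [7+:1] = (word>>7) & 0x1 = 1
type signed 2b, MSB=1: 2 - 4 = -2

-2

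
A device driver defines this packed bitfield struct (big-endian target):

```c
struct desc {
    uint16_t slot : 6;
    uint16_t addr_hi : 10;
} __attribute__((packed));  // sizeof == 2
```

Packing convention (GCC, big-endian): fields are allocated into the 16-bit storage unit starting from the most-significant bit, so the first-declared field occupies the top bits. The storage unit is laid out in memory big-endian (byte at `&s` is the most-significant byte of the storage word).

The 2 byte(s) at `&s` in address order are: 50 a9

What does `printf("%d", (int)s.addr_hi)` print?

[0]=0x50 [1]=0xa9 (big-endian) → word 0x50a9
slot:6 @ bit 10 → (0x50a9>>10)&0x3f = 0x14
addr_hi:10 @ bit 0 → (0x50a9>>0)&0x3ff = 0xa9  ←

169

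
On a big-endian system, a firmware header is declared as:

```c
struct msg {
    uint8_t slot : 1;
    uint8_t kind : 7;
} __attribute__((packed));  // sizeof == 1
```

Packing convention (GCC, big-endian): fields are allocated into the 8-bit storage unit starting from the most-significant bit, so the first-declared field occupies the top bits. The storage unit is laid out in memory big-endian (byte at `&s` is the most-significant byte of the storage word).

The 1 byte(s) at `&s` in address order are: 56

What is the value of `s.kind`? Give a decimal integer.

86

[0]=0x56 (big-endian) → word 0x56
slot [7+:1] = (word>>7) & 0x1 = 0
kind [0+:7] = (word>>0) & 0x7f = 86  ←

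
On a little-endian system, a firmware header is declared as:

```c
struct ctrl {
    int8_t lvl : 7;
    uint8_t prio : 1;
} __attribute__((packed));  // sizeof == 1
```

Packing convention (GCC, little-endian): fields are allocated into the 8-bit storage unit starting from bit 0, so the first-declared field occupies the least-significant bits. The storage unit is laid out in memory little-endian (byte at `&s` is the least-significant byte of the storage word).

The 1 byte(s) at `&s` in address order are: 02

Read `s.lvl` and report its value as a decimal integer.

[0]=0x02 (little-endian) → word 0x02
lvl:7 @ bit 0 → (0x02>>0)&0x7f = 0x2  ←
prio:1 @ bit 7 → (0x02>>7)&0x1 = 0x0
lvl signed 7b, MSB=0: value = 2

2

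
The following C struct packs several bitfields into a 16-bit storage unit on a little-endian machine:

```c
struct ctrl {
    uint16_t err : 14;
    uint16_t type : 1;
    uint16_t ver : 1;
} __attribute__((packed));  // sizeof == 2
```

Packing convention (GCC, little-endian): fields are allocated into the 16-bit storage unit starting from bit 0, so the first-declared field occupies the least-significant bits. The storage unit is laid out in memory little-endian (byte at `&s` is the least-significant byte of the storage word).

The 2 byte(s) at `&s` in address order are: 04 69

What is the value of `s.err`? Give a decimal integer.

[0]=0x04 [1]=0x69 (little-endian) → word 0x6904
err:14 @ bit 0 → (0x6904>>0)&0x3fff = 0x2904  ←
type:1 @ bit 14 → (0x6904>>14)&0x1 = 0x1
ver:1 @ bit 15 → (0x6904>>15)&0x1 = 0x0

10500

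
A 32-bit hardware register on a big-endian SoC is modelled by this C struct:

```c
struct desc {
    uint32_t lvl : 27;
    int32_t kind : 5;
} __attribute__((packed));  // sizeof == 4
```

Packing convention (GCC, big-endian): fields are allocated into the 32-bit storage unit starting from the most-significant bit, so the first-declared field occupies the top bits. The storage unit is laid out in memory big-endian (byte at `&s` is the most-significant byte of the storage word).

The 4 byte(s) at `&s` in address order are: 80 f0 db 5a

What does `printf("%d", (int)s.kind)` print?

-6

[0]=0x80 [1]=0xf0 [2]=0xdb [3]=0x5a (big-endian) → word 0x80f0db5a
lvl [5+:27] = (word>>5) & 0x7ffffff = 67602138
kind [0+:5] = (word>>0) & 0x1f = 26  ←
kind signed 5b, MSB=1: 26 - 32 = -6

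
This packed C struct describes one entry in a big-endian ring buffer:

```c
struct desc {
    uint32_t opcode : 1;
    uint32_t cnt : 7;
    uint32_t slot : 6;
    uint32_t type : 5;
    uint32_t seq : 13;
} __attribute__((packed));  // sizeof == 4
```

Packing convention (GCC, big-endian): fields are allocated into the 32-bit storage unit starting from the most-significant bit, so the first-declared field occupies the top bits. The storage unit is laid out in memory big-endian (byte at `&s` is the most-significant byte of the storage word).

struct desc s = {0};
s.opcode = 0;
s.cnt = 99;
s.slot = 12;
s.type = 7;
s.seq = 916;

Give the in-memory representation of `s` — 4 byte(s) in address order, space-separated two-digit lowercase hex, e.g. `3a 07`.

[31+:1] opcode=0 & 0x1 = 0x0; word=0x00000000
[24+:7] cnt=99 & 0x7f = 0x63; word=0x63000000
[18+:6] slot=12 & 0x3f = 0xc; word=0x63300000
[13+:5] type=7 & 0x1f = 0x7; word=0x6330e000
[0+:13] seq=916 & 0x1fff = 0x394; word=0x6330e394
word = 0x6330e394 → big-endian bytes:
  [0]=0x63  [1]=0x30  [2]=0xe3  [3]=0x94

63 30 e3 94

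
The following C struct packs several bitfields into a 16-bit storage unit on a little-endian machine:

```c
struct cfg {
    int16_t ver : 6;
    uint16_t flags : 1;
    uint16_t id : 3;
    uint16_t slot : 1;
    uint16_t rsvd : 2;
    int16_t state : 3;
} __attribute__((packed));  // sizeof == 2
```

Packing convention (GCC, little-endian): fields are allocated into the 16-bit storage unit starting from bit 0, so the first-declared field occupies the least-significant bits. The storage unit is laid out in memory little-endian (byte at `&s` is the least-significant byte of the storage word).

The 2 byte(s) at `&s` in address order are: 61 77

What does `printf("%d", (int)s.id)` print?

6

[0]=0x61 [1]=0x77 (little-endian) → word 0x7761
ver:6 @ bit 0 → (0x7761>>0)&0x3f = 0x21
flags:1 @ bit 6 → (0x7761>>6)&0x1 = 0x1
id:3 @ bit 7 → (0x7761>>7)&0x7 = 0x6  ←
slot:1 @ bit 10 → (0x7761>>10)&0x1 = 0x1
rsvd:2 @ bit 11 → (0x7761>>11)&0x3 = 0x2
state:3 @ bit 13 → (0x7761>>13)&0x7 = 0x3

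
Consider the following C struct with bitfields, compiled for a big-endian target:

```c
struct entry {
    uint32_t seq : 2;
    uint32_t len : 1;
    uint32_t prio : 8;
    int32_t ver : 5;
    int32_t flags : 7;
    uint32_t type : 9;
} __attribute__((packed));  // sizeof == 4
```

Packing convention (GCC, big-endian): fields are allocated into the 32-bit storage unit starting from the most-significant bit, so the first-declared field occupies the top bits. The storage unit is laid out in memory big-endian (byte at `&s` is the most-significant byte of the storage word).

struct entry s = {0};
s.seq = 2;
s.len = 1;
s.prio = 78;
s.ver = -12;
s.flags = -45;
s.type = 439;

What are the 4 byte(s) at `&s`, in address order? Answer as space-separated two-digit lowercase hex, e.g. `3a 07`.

seq (2b) val=2 bits=0x2 at bit 30: 0x80000000
len (1b) val=1 bits=0x1 at bit 29: 0xa0000000
prio (8b) val=78 bits=0x4e at bit 21: 0xa9c00000
ver (5b) val=-12 bits=0x14 at bit 16: 0xa9d40000
flags (7b) val=-45 bits=0x53 at bit 9: 0xa9d4a600
type (9b) val=439 bits=0x1b7 at bit 0: 0xa9d4a7b7
word = 0xa9d4a7b7 → big-endian bytes:
  [0]=0xa9  [1]=0xd4  [2]=0xa7  [3]=0xb7

a9 d4 a7 b7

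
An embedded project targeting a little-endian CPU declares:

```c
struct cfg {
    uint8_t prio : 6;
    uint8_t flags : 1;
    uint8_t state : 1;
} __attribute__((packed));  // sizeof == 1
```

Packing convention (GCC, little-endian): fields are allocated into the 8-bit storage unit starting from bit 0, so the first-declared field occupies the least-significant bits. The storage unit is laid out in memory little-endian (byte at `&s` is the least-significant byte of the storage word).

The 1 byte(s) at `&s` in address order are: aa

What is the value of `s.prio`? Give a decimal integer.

42

[0]=0xaa (little-endian) → word 0xaa
prio [0+:6] = (word>>0) & 0x3f = 42  ←
flags [6+:1] = (word>>6) & 0x1 = 0
state [7+:1] = (word>>7) & 0x1 = 1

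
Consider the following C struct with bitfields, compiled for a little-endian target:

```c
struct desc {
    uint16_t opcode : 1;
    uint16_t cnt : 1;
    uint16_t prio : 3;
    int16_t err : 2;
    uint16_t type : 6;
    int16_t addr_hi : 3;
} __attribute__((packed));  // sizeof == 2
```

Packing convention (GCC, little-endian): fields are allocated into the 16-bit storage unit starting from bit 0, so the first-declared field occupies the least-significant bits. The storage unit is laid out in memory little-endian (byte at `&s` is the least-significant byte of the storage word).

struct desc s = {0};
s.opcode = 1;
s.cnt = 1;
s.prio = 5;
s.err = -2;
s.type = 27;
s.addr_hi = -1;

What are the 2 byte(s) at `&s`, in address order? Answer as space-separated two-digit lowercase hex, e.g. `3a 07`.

d7 ed

[0+:1] opcode=1 & 0x1 = 0x1; word=0x0001
[1+:1] cnt=1 & 0x1 = 0x1; word=0x0003
[2+:3] prio=5 & 0x7 = 0x5; word=0x0017
[5+:2] err=-2 & 0x3 = 0x2; word=0x0057
[7+:6] type=27 & 0x3f = 0x1b; word=0x0dd7
[13+:3] addr_hi=-1 & 0x7 = 0x7; word=0xedd7
word = 0xedd7 → little-endian bytes:
  [0]=0xd7  [1]=0xed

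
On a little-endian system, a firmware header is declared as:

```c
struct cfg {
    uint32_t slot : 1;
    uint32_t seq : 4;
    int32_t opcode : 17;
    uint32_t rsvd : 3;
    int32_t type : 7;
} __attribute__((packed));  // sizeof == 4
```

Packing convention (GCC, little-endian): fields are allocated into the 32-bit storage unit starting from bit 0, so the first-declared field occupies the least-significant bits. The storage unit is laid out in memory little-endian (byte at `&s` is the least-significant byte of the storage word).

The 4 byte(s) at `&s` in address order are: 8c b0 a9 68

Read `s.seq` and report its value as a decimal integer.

[0]=0x8c [1]=0xb0 [2]=0xa9 [3]=0x68 (little-endian) → word 0x68a9b08c
slot [0+:1] = (word>>0) & 0x1 = 0
seq [1+:4] = (word>>1) & 0xf = 6  ←
opcode [5+:17] = (word>>5) & 0x1ffff = 85380
rsvd [22+:3] = (word>>22) & 0x7 = 2
type [25+:7] = (word>>25) & 0x7f = 52

6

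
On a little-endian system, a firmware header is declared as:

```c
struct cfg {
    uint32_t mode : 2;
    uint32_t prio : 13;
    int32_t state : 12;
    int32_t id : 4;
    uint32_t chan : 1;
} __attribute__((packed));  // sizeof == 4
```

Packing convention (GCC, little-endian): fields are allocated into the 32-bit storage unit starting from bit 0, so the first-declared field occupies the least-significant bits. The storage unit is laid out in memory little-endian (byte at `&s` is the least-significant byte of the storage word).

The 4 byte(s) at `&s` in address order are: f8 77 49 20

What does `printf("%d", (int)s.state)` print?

146

[0]=0xf8 [1]=0x77 [2]=0x49 [3]=0x20 (little-endian) → word 0x204977f8
mode:2 @ bit 0 → (0x204977f8>>0)&0x3 = 0x0
prio:13 @ bit 2 → (0x204977f8>>2)&0x1fff = 0x1dfe
state:12 @ bit 15 → (0x204977f8>>15)&0xfff = 0x92  ←
id:4 @ bit 27 → (0x204977f8>>27)&0xf = 0x4
chan:1 @ bit 31 → (0x204977f8>>31)&0x1 = 0x0
state signed 12b, MSB=0: value = 146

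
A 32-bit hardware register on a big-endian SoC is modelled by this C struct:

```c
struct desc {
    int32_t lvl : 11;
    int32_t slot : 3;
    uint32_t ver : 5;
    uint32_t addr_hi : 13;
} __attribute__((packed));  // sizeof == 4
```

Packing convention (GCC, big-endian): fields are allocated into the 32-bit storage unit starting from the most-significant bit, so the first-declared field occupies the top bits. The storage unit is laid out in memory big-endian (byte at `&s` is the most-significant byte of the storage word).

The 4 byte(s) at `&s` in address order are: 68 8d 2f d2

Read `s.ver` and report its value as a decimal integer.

9

[0]=0x68 [1]=0x8d [2]=0x2f [3]=0xd2 (big-endian) → word 0x688d2fd2
lvl [21+:11] = (word>>21) & 0x7ff = 836
slot [18+:3] = (word>>18) & 0x7 = 3
ver [13+:5] = (word>>13) & 0x1f = 9  ←
addr_hi [0+:13] = (word>>0) & 0x1fff = 4050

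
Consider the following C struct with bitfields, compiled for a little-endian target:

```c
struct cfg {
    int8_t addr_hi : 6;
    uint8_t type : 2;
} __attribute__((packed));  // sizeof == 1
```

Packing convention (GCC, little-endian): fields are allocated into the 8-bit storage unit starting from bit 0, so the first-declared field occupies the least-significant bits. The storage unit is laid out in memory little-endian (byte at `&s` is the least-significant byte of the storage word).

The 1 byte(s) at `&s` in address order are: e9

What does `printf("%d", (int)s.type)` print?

3

[0]=0xe9 (little-endian) → word 0xe9
addr_hi:6 @ bit 0 → (0xe9>>0)&0x3f = 0x29
type:2 @ bit 6 → (0xe9>>6)&0x3 = 0x3  ←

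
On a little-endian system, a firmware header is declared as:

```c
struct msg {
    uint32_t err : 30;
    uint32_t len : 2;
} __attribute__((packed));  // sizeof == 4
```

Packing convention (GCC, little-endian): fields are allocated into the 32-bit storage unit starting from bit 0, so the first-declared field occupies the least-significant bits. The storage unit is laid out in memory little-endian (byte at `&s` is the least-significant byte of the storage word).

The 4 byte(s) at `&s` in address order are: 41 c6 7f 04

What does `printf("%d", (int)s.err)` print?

75482689

[0]=0x41 [1]=0xc6 [2]=0x7f [3]=0x04 (little-endian) → word 0x047fc641
err [0+:30] = (word>>0) & 0x3fffffff = 75482689  ←
len [30+:2] = (word>>30) & 0x3 = 0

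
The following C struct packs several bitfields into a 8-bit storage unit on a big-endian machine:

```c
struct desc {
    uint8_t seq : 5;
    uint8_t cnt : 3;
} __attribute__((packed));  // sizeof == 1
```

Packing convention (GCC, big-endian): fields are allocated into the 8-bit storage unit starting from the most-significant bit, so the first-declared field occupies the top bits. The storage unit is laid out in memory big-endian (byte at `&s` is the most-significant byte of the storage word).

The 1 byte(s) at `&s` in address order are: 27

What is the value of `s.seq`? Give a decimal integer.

[0]=0x27 (big-endian) → word 0x27
seq [3+:5] = (word>>3) & 0x1f = 4  ←
cnt [0+:3] = (word>>0) & 0x7 = 7

4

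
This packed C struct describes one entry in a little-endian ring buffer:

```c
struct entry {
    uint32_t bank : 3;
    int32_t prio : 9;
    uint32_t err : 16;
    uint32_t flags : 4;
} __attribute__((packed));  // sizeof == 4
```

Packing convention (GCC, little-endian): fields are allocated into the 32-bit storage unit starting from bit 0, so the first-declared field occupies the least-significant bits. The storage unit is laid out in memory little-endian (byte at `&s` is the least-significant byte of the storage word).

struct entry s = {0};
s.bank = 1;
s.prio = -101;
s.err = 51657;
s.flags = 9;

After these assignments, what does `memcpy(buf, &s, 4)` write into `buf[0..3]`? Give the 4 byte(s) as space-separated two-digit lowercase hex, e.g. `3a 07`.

[0+:3] bank=1 & 0x7 = 0x1; word=0x00000001
[3+:9] prio=-101 & 0x1ff = 0x19b; word=0x00000cd9
[12+:16] err=51657 & 0xffff = 0xc9c9; word=0x0c9c9cd9
[28+:4] flags=9 & 0xf = 0x9; word=0x9c9c9cd9
word = 0x9c9c9cd9 → little-endian bytes:
  [0]=0xd9  [1]=0x9c  [2]=0x9c  [3]=0x9c

d9 9c 9c 9c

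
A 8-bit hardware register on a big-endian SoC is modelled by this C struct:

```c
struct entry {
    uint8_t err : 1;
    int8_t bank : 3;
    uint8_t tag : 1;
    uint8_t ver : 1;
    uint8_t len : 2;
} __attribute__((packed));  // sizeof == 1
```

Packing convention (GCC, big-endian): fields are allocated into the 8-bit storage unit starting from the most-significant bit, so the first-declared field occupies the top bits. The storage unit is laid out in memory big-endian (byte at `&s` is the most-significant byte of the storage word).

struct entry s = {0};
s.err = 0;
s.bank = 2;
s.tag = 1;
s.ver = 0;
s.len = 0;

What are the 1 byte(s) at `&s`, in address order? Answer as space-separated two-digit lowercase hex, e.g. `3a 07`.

28

err:1 = 0 → 0x0 << 7 → word 0x00
bank:3 = 2 → 0x2 << 4 → word 0x20
tag:1 = 1 → 0x1 << 3 → word 0x28
ver:1 = 0 → 0x0 << 2 → word 0x28
len:2 = 0 → 0x0 << 0 → word 0x28
word = 0x28 → big-endian bytes:
  [0]=0x28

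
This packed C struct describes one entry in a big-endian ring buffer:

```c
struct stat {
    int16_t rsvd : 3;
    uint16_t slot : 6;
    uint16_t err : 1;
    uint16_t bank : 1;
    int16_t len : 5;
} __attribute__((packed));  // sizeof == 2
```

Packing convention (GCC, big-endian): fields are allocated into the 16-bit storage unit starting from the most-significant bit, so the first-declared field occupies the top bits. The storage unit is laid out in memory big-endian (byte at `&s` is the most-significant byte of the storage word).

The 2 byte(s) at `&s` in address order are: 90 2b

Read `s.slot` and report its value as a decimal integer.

32

[0]=0x90 [1]=0x2b (big-endian) → word 0x902b
rsvd [13+:3] = (word>>13) & 0x7 = 4
slot [7+:6] = (word>>7) & 0x3f = 32  ←
err [6+:1] = (word>>6) & 0x1 = 0
bank [5+:1] = (word>>5) & 0x1 = 1
len [0+:5] = (word>>0) & 0x1f = 11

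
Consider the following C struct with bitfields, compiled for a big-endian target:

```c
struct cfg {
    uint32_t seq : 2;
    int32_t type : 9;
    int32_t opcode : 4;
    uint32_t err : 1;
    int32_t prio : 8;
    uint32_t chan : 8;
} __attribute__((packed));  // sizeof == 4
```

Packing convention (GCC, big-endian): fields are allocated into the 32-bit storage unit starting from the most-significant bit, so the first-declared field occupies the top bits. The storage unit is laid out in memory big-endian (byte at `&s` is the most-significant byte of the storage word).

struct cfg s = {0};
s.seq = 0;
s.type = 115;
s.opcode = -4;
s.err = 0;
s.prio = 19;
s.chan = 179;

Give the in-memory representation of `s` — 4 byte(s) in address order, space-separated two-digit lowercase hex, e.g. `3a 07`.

seq:2 = 0 → 0x0 << 30 → word 0x00000000
type:9 = 115 → 0x73 << 21 → word 0x0e600000
opcode:4 = -4 → 0xc << 17 → word 0x0e780000
err:1 = 0 → 0x0 << 16 → word 0x0e780000
prio:8 = 19 → 0x13 << 8 → word 0x0e781300
chan:8 = 179 → 0xb3 << 0 → word 0x0e7813b3
word = 0x0e7813b3 → big-endian bytes:
  [0]=0x0e  [1]=0x78  [2]=0x13  [3]=0xb3

0e 78 13 b3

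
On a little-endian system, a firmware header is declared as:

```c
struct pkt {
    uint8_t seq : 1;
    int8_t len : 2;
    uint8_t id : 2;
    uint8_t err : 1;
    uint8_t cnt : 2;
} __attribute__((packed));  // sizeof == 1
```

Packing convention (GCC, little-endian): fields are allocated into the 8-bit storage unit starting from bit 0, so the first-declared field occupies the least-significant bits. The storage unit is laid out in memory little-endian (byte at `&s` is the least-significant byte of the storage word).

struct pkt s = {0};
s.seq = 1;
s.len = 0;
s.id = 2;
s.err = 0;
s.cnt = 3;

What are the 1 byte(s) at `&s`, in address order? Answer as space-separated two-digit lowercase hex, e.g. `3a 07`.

d1

seq:1 = 1 → 0x1 << 0 → word 0x01
len:2 = 0 → 0x0 << 1 → word 0x01
id:2 = 2 → 0x2 << 3 → word 0x11
err:1 = 0 → 0x0 << 5 → word 0x11
cnt:2 = 3 → 0x3 << 6 → word 0xd1
word = 0xd1 → little-endian bytes:
  [0]=0xd1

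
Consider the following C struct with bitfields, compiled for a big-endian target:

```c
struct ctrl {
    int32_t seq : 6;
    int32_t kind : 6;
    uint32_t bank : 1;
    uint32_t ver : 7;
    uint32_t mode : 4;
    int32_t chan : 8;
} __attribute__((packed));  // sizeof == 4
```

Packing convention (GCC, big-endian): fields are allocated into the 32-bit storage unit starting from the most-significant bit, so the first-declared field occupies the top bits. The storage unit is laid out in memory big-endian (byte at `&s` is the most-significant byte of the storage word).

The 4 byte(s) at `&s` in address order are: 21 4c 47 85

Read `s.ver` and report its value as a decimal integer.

68

[0]=0x21 [1]=0x4c [2]=0x47 [3]=0x85 (big-endian) → word 0x214c4785
seq [26+:6] = (word>>26) & 0x3f = 8
kind [20+:6] = (word>>20) & 0x3f = 20
bank [19+:1] = (word>>19) & 0x1 = 1
ver [12+:7] = (word>>12) & 0x7f = 68  ←
mode [8+:4] = (word>>8) & 0xf = 7
chan [0+:8] = (word>>0) & 0xff = 133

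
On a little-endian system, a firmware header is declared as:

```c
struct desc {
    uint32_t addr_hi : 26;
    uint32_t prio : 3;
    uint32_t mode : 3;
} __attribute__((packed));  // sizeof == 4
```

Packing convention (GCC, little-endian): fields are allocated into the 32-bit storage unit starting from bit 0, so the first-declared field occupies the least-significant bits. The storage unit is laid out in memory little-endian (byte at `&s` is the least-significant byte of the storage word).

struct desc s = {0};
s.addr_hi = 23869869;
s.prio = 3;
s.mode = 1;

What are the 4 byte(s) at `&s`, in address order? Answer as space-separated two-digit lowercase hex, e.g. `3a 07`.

ad 39 6c 2d

addr_hi (26b) val=23869869 bits=0x16c39ad at bit 0: 0x016c39ad
prio (3b) val=3 bits=0x3 at bit 26: 0x0d6c39ad
mode (3b) val=1 bits=0x1 at bit 29: 0x2d6c39ad
word = 0x2d6c39ad → little-endian bytes:
  [0]=0xad  [1]=0x39  [2]=0x6c  [3]=0x2d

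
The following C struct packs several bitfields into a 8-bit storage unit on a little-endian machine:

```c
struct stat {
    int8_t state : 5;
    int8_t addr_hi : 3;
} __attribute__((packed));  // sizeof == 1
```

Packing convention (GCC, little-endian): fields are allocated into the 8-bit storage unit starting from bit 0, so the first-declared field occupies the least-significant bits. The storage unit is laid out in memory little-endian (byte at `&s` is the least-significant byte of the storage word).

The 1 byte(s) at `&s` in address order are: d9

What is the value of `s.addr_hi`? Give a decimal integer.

[0]=0xd9 (little-endian) → word 0xd9
state [0+:5] = (word>>0) & 0x1f = 25
addr_hi [5+:3] = (word>>5) & 0x7 = 6  ←
addr_hi signed 3b, MSB=1: 6 - 8 = -2

-2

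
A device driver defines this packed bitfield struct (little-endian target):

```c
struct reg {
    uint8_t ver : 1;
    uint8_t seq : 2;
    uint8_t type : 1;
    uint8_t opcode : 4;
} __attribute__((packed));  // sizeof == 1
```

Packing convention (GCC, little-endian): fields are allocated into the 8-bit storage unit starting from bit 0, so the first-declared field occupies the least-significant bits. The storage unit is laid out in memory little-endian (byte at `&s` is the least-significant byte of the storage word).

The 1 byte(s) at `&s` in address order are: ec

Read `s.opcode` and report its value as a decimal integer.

[0]=0xec (little-endian) → word 0xec
ver:1 @ bit 0 → (0xec>>0)&0x1 = 0x0
seq:2 @ bit 1 → (0xec>>1)&0x3 = 0x2
type:1 @ bit 3 → (0xec>>3)&0x1 = 0x1
opcode:4 @ bit 4 → (0xec>>4)&0xf = 0xe  ←

14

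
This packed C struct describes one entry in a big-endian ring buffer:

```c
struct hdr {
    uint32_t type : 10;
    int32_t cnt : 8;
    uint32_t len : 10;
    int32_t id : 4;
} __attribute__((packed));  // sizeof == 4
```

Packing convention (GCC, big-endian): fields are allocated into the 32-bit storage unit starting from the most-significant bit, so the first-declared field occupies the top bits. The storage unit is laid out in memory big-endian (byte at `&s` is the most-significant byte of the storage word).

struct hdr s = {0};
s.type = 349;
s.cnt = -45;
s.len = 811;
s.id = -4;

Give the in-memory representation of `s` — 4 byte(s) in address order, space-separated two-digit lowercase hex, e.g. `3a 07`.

[22+:10] type=349 & 0x3ff = 0x15d; word=0x57400000
[14+:8] cnt=-45 & 0xff = 0xd3; word=0x5774c000
[4+:10] len=811 & 0x3ff = 0x32b; word=0x5774f2b0
[0+:4] id=-4 & 0xf = 0xc; word=0x5774f2bc
word = 0x5774f2bc → big-endian bytes:
  [0]=0x57  [1]=0x74  [2]=0xf2  [3]=0xbc

57 74 f2 bc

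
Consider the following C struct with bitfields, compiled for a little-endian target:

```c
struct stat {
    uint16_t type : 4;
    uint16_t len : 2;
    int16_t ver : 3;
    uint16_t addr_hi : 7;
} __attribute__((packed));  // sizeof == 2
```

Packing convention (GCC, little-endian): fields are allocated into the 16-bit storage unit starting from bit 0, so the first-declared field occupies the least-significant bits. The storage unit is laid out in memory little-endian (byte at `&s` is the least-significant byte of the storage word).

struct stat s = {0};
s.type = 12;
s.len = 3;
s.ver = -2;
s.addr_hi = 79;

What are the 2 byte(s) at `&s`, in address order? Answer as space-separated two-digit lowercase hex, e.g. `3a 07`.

type:4 = 12 → 0xc << 0 → word 0x000c
len:2 = 3 → 0x3 << 4 → word 0x003c
ver:3 = -2 → 0x6 << 6 → word 0x01bc
addr_hi:7 = 79 → 0x4f << 9 → word 0x9fbc
word = 0x9fbc → little-endian bytes:
  [0]=0xbc  [1]=0x9f

bc 9f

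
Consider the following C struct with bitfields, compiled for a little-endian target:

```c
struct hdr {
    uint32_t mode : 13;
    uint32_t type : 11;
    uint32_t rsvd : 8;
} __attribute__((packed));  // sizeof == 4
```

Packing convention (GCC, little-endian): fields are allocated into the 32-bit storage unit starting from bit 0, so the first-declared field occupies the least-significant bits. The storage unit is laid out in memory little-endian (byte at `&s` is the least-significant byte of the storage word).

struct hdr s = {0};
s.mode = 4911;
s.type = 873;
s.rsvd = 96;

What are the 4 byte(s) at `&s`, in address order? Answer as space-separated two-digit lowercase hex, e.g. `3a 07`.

[0+:13] mode=4911 & 0x1fff = 0x132f; word=0x0000132f
[13+:11] type=873 & 0x7ff = 0x369; word=0x006d332f
[24+:8] rsvd=96 & 0xff = 0x60; word=0x606d332f
word = 0x606d332f → little-endian bytes:
  [0]=0x2f  [1]=0x33  [2]=0x6d  [3]=0x60

2f 33 6d 60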